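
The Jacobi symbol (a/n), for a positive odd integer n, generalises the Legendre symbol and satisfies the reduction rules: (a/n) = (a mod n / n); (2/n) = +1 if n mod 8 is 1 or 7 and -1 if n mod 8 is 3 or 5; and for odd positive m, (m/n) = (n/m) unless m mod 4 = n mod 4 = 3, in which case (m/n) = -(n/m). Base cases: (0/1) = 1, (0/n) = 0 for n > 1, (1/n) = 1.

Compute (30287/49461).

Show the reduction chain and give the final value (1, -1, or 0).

-1

reciprocity: (30287/49461) = +1·(49461/30287) since 30287 mod 4 = 3, 49461 mod 4 = 1; sign now +1
(49461/30287) = (19174/30287)   [reduce mod 30287]
19174 = 2^1·9587; (2/30287) = +1 since 30287 mod 8 = 7, so (19174/30287) = (+1)^1·(9587/30287); sign now +1
reciprocity: (9587/30287) = -1·(30287/9587) since 9587 mod 4 = 3, 30287 mod 4 = 3; sign now -1
(30287/9587) = (1526/9587)   [reduce mod 9587]
1526 = 2^1·763; (2/9587) = -1 since 9587 mod 8 = 3, so (1526/9587) = (-1)^1·(763/9587); sign now +1
reciprocity: (763/9587) = -1·(9587/763) since 763 mod 4 = 3, 9587 mod 4 = 3; sign now -1
(9587/763) = (431/763)   [reduce mod 763]
reciprocity: (431/763) = -1·(763/431) since 431 mod 4 = 3, 763 mod 4 = 3; sign now +1
(763/431) = (332/431)   [reduce mod 431]
332 = 2^2·83; (2/431) = +1 since 431 mod 8 = 7, so (332/431) = (+1)^2·(83/431); sign now +1
reciprocity: (83/431) = -1·(431/83) since 83 mod 4 = 3, 431 mod 4 = 3; sign now -1
(431/83) = (16/83)   [reduce mod 83]
16 = 2^4·1; (2/83) = -1 since 83 mod 8 = 3, so (16/83) = (-1)^4·(1/83); sign now -1
(1/83) = 1; final value = sign = -1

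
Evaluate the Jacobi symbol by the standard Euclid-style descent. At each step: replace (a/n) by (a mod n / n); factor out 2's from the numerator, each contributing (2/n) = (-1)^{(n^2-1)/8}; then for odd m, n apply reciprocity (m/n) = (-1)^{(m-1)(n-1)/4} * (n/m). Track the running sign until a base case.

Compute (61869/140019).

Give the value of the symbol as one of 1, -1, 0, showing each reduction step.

0

reciprocity: (61869/140019) = +1·(140019/61869) since 61869 mod 4 = 1, 140019 mod 4 = 3; sign now +1
(140019/61869) = (16281/61869)   [reduce mod 61869]
reciprocity: (16281/61869) = +1·(61869/16281) since 16281 mod 4 = 1, 61869 mod 4 = 1; sign now +1
(61869/16281) = (13026/16281)   [reduce mod 16281]
13026 = 2^1·6513; (2/16281) = +1 since 16281 mod 8 = 1, so (13026/16281) = (+1)^1·(6513/16281); sign now +1
reciprocity: (6513/16281) = +1·(16281/6513) since 6513 mod 4 = 1, 16281 mod 4 = 1; sign now +1
(16281/6513) = (3255/6513)   [reduce mod 6513]
reciprocity: (3255/6513) = +1·(6513/3255) since 3255 mod 4 = 3, 6513 mod 4 = 1; sign now +1
(6513/3255) = (3/3255)   [reduce mod 3255]
reciprocity: (3/3255) = -1·(3255/3) since 3 mod 4 = 3, 3255 mod 4 = 3; sign now -1
(3255/3) = (0/3)   [reduce mod 3]
(0/3) = 0   [gcd(a, n) > 1]; final value = 0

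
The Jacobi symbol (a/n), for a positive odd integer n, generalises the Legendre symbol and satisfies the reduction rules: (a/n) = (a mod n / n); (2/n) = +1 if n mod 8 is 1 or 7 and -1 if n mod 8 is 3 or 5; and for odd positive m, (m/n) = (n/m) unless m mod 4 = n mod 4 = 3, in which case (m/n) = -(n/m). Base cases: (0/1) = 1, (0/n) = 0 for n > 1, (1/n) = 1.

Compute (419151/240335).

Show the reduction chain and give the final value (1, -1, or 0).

1

(419151/240335): 419151 mod 240335 = 178816, so (419151/240335) = (178816/240335)
factor out 2^7: 178816 = 2^7·1397; with 240335 mod 8 = 7, (2/240335) = +1; sign now +1; continue with (1397/240335)
flip (1397/240335) -> (240335/1397): both odd, 1397 mod 4 = 1, 240335 mod 4 = 3, so the flip contributes +1; sign now +1
(240335/1397): 240335 mod 1397 = 51, so (240335/1397) = (51/1397)
flip (51/1397) -> (1397/51): both odd, 51 mod 4 = 3, 1397 mod 4 = 1, so the flip contributes +1; sign now +1
(1397/51): 1397 mod 51 = 20, so (1397/51) = (20/51)
factor out 2^2: 20 = 2^2·5; with 51 mod 8 = 3, (2/51) = -1; sign now +1; continue with (5/51)
flip (5/51) -> (51/5): both odd, 5 mod 4 = 1, 51 mod 4 = 3, so the flip contributes +1; sign now +1
(51/5): 51 mod 5 = 1, so (51/5) = (1/5)
reached (1/5) = 1, so the symbol is +1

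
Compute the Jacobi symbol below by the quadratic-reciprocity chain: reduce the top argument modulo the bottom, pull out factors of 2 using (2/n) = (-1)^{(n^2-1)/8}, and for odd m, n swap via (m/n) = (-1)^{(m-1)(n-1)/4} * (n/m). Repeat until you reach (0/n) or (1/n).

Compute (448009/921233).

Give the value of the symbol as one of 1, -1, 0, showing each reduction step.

flip (448009/921233) -> (921233/448009): both odd, 448009 mod 4 = 1, 921233 mod 4 = 1, so the flip contributes +1; sign now +1
(921233/448009): 921233 mod 448009 = 25215, so (921233/448009) = (25215/448009)
flip (25215/448009) -> (448009/25215): both odd, 25215 mod 4 = 3, 448009 mod 4 = 1, so the flip contributes +1; sign now +1
(448009/25215): 448009 mod 25215 = 19354, so (448009/25215) = (19354/25215)
factor out 2^1: 19354 = 2^1·9677; with 25215 mod 8 = 7, (2/25215) = +1; sign now +1; continue with (9677/25215)
flip (9677/25215) -> (25215/9677): both odd, 9677 mod 4 = 1, 25215 mod 4 = 3, so the flip contributes +1; sign now +1
(25215/9677): 25215 mod 9677 = 5861, so (25215/9677) = (5861/9677)
flip (5861/9677) -> (9677/5861): both odd, 5861 mod 4 = 1, 9677 mod 4 = 1, so the flip contributes +1; sign now +1
(9677/5861): 9677 mod 5861 = 3816, so (9677/5861) = (3816/5861)
factor out 2^3: 3816 = 2^3·477; with 5861 mod 8 = 5, (2/5861) = -1; sign now -1; continue with (477/5861)
flip (477/5861) -> (5861/477): both odd, 477 mod 4 = 1, 5861 mod 4 = 1, so the flip contributes +1; sign now -1
(5861/477): 5861 mod 477 = 137, so (5861/477) = (137/477)
flip (137/477) -> (477/137): both odd, 137 mod 4 = 1, 477 mod 4 = 1, so the flip contributes +1; sign now -1
(477/137): 477 mod 137 = 66, so (477/137) = (66/137)
factor out 2^1: 66 = 2^1·33; with 137 mod 8 = 1, (2/137) = +1; sign now -1; continue with (33/137)
flip (33/137) -> (137/33): both odd, 33 mod 4 = 1, 137 mod 4 = 1, so the flip contributes +1; sign now -1
(137/33): 137 mod 33 = 5, so (137/33) = (5/33)
flip (5/33) -> (33/5): both odd, 5 mod 4 = 1, 33 mod 4 = 1, so the flip contributes +1; sign now -1
(33/5): 33 mod 5 = 3, so (33/5) = (3/5)
flip (3/5) -> (5/3): both odd, 3 mod 4 = 3, 5 mod 4 = 1, so the flip contributes +1; sign now -1
(5/3): 5 mod 3 = 2, so (5/3) = (2/3)
factor out 2^1: 2 = 2^1·1; with 3 mod 8 = 3, (2/3) = -1; sign now +1; continue with (1/3)
reached (1/3) = 1, so the symbol is +1

1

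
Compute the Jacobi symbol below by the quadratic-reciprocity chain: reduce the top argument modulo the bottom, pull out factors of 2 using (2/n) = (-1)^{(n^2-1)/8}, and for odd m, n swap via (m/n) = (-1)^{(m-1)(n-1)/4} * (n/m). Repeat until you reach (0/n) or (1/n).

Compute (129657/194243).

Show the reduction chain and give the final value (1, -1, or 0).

reciprocity: (129657/194243) = +1·(194243/129657) since 129657 mod 4 = 1, 194243 mod 4 = 3; sign now +1
(194243/129657) = (64586/129657)   [reduce mod 129657]
64586 = 2^1·32293; (2/129657) = +1 since 129657 mod 8 = 1, so (64586/129657) = (+1)^1·(32293/129657); sign now +1
reciprocity: (32293/129657) = +1·(129657/32293) since 32293 mod 4 = 1, 129657 mod 4 = 1; sign now +1
(129657/32293) = (485/32293)   [reduce mod 32293]
reciprocity: (485/32293) = +1·(32293/485) since 485 mod 4 = 1, 32293 mod 4 = 1; sign now +1
(32293/485) = (283/485)   [reduce mod 485]
reciprocity: (283/485) = +1·(485/283) since 283 mod 4 = 3, 485 mod 4 = 1; sign now +1
(485/283) = (202/283)   [reduce mod 283]
202 = 2^1·101; (2/283) = -1 since 283 mod 8 = 3, so (202/283) = (-1)^1·(101/283); sign now -1
reciprocity: (101/283) = +1·(283/101) since 101 mod 4 = 1, 283 mod 4 = 3; sign now -1
(283/101) = (81/101)   [reduce mod 101]
reciprocity: (81/101) = +1·(101/81) since 81 mod 4 = 1, 101 mod 4 = 1; sign now -1
(101/81) = (20/81)   [reduce mod 81]
20 = 2^2·5; (2/81) = +1 since 81 mod 8 = 1, so (20/81) = (+1)^2·(5/81); sign now -1
reciprocity: (5/81) = +1·(81/5) since 5 mod 4 = 1, 81 mod 4 = 1; sign now -1
(81/5) = (1/5)   [reduce mod 5]
(1/5) = 1; final value = sign = -1

-1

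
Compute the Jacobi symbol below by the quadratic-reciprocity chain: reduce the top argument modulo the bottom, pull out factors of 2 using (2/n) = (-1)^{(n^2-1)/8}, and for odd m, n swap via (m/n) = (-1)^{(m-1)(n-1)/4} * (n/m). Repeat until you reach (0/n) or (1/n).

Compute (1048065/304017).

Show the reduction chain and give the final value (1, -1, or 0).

(1048065/304017) = (136014/304017)   [reduce mod 304017]
136014 = 2^1·68007; (2/304017) = +1 since 304017 mod 8 = 1, so (136014/304017) = (+1)^1·(68007/304017); sign now +1
reciprocity: (68007/304017) = +1·(304017/68007) since 68007 mod 4 = 3, 304017 mod 4 = 1; sign now +1
(304017/68007) = (31989/68007)   [reduce mod 68007]
reciprocity: (31989/68007) = +1·(68007/31989) since 31989 mod 4 = 1, 68007 mod 4 = 3; sign now +1
(68007/31989) = (4029/31989)   [reduce mod 31989]
reciprocity: (4029/31989) = +1·(31989/4029) since 4029 mod 4 = 1, 31989 mod 4 = 1; sign now +1
(31989/4029) = (3786/4029)   [reduce mod 4029]
3786 = 2^1·1893; (2/4029) = -1 since 4029 mod 8 = 5, so (3786/4029) = (-1)^1·(1893/4029); sign now -1
reciprocity: (1893/4029) = +1·(4029/1893) since 1893 mod 4 = 1, 4029 mod 4 = 1; sign now -1
(4029/1893) = (243/1893)   [reduce mod 1893]
reciprocity: (243/1893) = +1·(1893/243) since 243 mod 4 = 3, 1893 mod 4 = 1; sign now -1
(1893/243) = (192/243)   [reduce mod 243]
192 = 2^6·3; (2/243) = -1 since 243 mod 8 = 3, so (192/243) = (-1)^6·(3/243); sign now -1
reciprocity: (3/243) = -1·(243/3) since 3 mod 4 = 3, 243 mod 4 = 3; sign now +1
(243/3) = (0/3)   [reduce mod 3]
(0/3) = 0   [gcd(a, n) > 1]; final value = 0

0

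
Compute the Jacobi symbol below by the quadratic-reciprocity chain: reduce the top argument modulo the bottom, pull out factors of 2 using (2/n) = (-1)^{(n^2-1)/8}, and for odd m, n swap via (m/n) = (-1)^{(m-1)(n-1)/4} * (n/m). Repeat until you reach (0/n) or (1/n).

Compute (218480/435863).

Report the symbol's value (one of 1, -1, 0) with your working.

factor out 2^4: 218480 = 2^4·13655; with 435863 mod 8 = 7, (2/435863) = +1; sign now +1; continue with (13655/435863)
flip (13655/435863) -> (435863/13655): both odd, 13655 mod 4 = 3, 435863 mod 4 = 3, so the flip contributes -1; sign now -1
(435863/13655): 435863 mod 13655 = 12558, so (435863/13655) = (12558/13655)
factor out 2^1: 12558 = 2^1·6279; with 13655 mod 8 = 7, (2/13655) = +1; sign now -1; continue with (6279/13655)
flip (6279/13655) -> (13655/6279): both odd, 6279 mod 4 = 3, 13655 mod 4 = 3, so the flip contributes -1; sign now +1
(13655/6279): 13655 mod 6279 = 1097, so (13655/6279) = (1097/6279)
flip (1097/6279) -> (6279/1097): both odd, 1097 mod 4 = 1, 6279 mod 4 = 3, so the flip contributes +1; sign now +1
(6279/1097): 6279 mod 1097 = 794, so (6279/1097) = (794/1097)
factor out 2^1: 794 = 2^1·397; with 1097 mod 8 = 1, (2/1097) = +1; sign now +1; continue with (397/1097)
flip (397/1097) -> (1097/397): both odd, 397 mod 4 = 1, 1097 mod 4 = 1, so the flip contributes +1; sign now +1
(1097/397): 1097 mod 397 = 303, so (1097/397) = (303/397)
flip (303/397) -> (397/303): both odd, 303 mod 4 = 3, 397 mod 4 = 1, so the flip contributes +1; sign now +1
(397/303): 397 mod 303 = 94, so (397/303) = (94/303)
factor out 2^1: 94 = 2^1·47; with 303 mod 8 = 7, (2/303) = +1; sign now +1; continue with (47/303)
flip (47/303) -> (303/47): both odd, 47 mod 4 = 3, 303 mod 4 = 3, so the flip contributes -1; sign now -1
(303/47): 303 mod 47 = 21, so (303/47) = (21/47)
flip (21/47) -> (47/21): both odd, 21 mod 4 = 1, 47 mod 4 = 3, so the flip contributes +1; sign now -1
(47/21): 47 mod 21 = 5, so (47/21) = (5/21)
flip (5/21) -> (21/5): both odd, 5 mod 4 = 1, 21 mod 4 = 1, so the flip contributes +1; sign now -1
(21/5): 21 mod 5 = 1, so (21/5) = (1/5)
reached (1/5) = 1, so the symbol is -1

-1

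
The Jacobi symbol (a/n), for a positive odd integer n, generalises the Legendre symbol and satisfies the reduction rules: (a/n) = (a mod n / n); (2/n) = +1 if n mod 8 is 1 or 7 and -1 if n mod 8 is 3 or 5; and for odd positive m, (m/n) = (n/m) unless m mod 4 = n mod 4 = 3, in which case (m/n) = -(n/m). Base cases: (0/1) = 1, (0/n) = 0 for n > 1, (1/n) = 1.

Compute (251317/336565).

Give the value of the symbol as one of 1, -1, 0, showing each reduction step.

reciprocity: (251317/336565) = +1·(336565/251317) since 251317 mod 4 = 1, 336565 mod 4 = 1; sign now +1
(336565/251317) = (85248/251317)   [reduce mod 251317]
85248 = 2^8·333; (2/251317) = -1 since 251317 mod 8 = 5, so (85248/251317) = (-1)^8·(333/251317); sign now +1
reciprocity: (333/251317) = +1·(251317/333) since 333 mod 4 = 1, 251317 mod 4 = 1; sign now +1
(251317/333) = (235/333)   [reduce mod 333]
reciprocity: (235/333) = +1·(333/235) since 235 mod 4 = 3, 333 mod 4 = 1; sign now +1
(333/235) = (98/235)   [reduce mod 235]
98 = 2^1·49; (2/235) = -1 since 235 mod 8 = 3, so (98/235) = (-1)^1·(49/235); sign now -1
reciprocity: (49/235) = +1·(235/49) since 49 mod 4 = 1, 235 mod 4 = 3; sign now -1
(235/49) = (39/49)   [reduce mod 49]
reciprocity: (39/49) = +1·(49/39) since 39 mod 4 = 3, 49 mod 4 = 1; sign now -1
(49/39) = (10/39)   [reduce mod 39]
10 = 2^1·5; (2/39) = +1 since 39 mod 8 = 7, so (10/39) = (+1)^1·(5/39); sign now -1
reciprocity: (5/39) = +1·(39/5) since 5 mod 4 = 1, 39 mod 4 = 3; sign now -1
(39/5) = (4/5)   [reduce mod 5]
4 = 2^2·1; (2/5) = -1 since 5 mod 8 = 5, so (4/5) = (-1)^2·(1/5); sign now -1
(1/5) = 1; final value = sign = -1

-1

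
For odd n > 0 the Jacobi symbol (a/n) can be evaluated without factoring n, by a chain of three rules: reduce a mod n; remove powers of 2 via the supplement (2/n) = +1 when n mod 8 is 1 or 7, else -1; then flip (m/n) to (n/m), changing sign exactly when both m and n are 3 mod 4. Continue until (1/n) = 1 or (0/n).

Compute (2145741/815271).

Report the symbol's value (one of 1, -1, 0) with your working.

(2145741/815271) = (515199/815271)   [reduce mod 815271]
reciprocity: (515199/815271) = -1·(815271/515199) since 515199 mod 4 = 3, 815271 mod 4 = 3; sign now -1
(815271/515199) = (300072/515199)   [reduce mod 515199]
300072 = 2^3·37509; (2/515199) = +1 since 515199 mod 8 = 7, so (300072/515199) = (+1)^3·(37509/515199); sign now -1
reciprocity: (37509/515199) = +1·(515199/37509) since 37509 mod 4 = 1, 515199 mod 4 = 3; sign now -1
(515199/37509) = (27582/37509)   [reduce mod 37509]
27582 = 2^1·13791; (2/37509) = -1 since 37509 mod 8 = 5, so (27582/37509) = (-1)^1·(13791/37509); sign now +1
reciprocity: (13791/37509) = +1·(37509/13791) since 13791 mod 4 = 3, 37509 mod 4 = 1; sign now +1
(37509/13791) = (9927/13791)   [reduce mod 13791]
reciprocity: (9927/13791) = -1·(13791/9927) since 9927 mod 4 = 3, 13791 mod 4 = 3; sign now -1
(13791/9927) = (3864/9927)   [reduce mod 9927]
3864 = 2^3·483; (2/9927) = +1 since 9927 mod 8 = 7, so (3864/9927) = (+1)^3·(483/9927); sign now -1
reciprocity: (483/9927) = -1·(9927/483) since 483 mod 4 = 3, 9927 mod 4 = 3; sign now +1
(9927/483) = (267/483)   [reduce mod 483]
reciprocity: (267/483) = -1·(483/267) since 267 mod 4 = 3, 483 mod 4 = 3; sign now -1
(483/267) = (216/267)   [reduce mod 267]
216 = 2^3·27; (2/267) = -1 since 267 mod 8 = 3, so (216/267) = (-1)^3·(27/267); sign now +1
reciprocity: (27/267) = -1·(267/27) since 27 mod 4 = 3, 267 mod 4 = 3; sign now -1
(267/27) = (24/27)   [reduce mod 27]
24 = 2^3·3; (2/27) = -1 since 27 mod 8 = 3, so (24/27) = (-1)^3·(3/27); sign now +1
reciprocity: (3/27) = -1·(27/3) since 3 mod 4 = 3, 27 mod 4 = 3; sign now -1
(27/3) = (0/3)   [reduce mod 3]
(0/3) = 0   [gcd(a, n) > 1]; final value = 0

0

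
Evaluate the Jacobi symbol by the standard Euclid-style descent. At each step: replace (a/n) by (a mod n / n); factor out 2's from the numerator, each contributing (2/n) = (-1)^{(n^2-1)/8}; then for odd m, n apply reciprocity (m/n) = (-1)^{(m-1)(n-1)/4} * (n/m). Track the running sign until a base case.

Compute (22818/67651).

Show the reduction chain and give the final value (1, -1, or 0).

22818 = 2^1·11409; (2/67651) = -1 since 67651 mod 8 = 3, so (22818/67651) = (-1)^1·(11409/67651); sign now -1
reciprocity: (11409/67651) = +1·(67651/11409) since 11409 mod 4 = 1, 67651 mod 4 = 3; sign now -1
(67651/11409) = (10606/11409)   [reduce mod 11409]
10606 = 2^1·5303; (2/11409) = +1 since 11409 mod 8 = 1, so (10606/11409) = (+1)^1·(5303/11409); sign now -1
reciprocity: (5303/11409) = +1·(11409/5303) since 5303 mod 4 = 3, 11409 mod 4 = 1; sign now -1
(11409/5303) = (803/5303)   [reduce mod 5303]
reciprocity: (803/5303) = -1·(5303/803) since 803 mod 4 = 3, 5303 mod 4 = 3; sign now +1
(5303/803) = (485/803)   [reduce mod 803]
reciprocity: (485/803) = +1·(803/485) since 485 mod 4 = 1, 803 mod 4 = 3; sign now +1
(803/485) = (318/485)   [reduce mod 485]
318 = 2^1·159; (2/485) = -1 since 485 mod 8 = 5, so (318/485) = (-1)^1·(159/485); sign now -1
reciprocity: (159/485) = +1·(485/159) since 159 mod 4 = 3, 485 mod 4 = 1; sign now -1
(485/159) = (8/159)   [reduce mod 159]
8 = 2^3·1; (2/159) = +1 since 159 mod 8 = 7, so (8/159) = (+1)^3·(1/159); sign now -1
(1/159) = 1; final value = sign = -1

-1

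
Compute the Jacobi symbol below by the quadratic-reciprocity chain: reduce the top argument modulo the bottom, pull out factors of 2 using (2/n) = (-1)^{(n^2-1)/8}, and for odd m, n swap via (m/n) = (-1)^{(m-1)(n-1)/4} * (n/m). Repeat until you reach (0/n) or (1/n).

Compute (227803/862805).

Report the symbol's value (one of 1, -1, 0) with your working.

flip (227803/862805) -> (862805/227803): both odd, 227803 mod 4 = 3, 862805 mod 4 = 1, so the flip contributes +1; sign now +1
(862805/227803): 862805 mod 227803 = 179396, so (862805/227803) = (179396/227803)
factor out 2^2: 179396 = 2^2·44849; with 227803 mod 8 = 3, (2/227803) = -1; sign now +1; continue with (44849/227803)
flip (44849/227803) -> (227803/44849): both odd, 44849 mod 4 = 1, 227803 mod 4 = 3, so the flip contributes +1; sign now +1
(227803/44849): 227803 mod 44849 = 3558, so (227803/44849) = (3558/44849)
factor out 2^1: 3558 = 2^1·1779; with 44849 mod 8 = 1, (2/44849) = +1; sign now +1; continue with (1779/44849)
flip (1779/44849) -> (44849/1779): both odd, 1779 mod 4 = 3, 44849 mod 4 = 1, so the flip contributes +1; sign now +1
(44849/1779): 44849 mod 1779 = 374, so (44849/1779) = (374/1779)
factor out 2^1: 374 = 2^1·187; with 1779 mod 8 = 3, (2/1779) = -1; sign now -1; continue with (187/1779)
flip (187/1779) -> (1779/187): both odd, 187 mod 4 = 3, 1779 mod 4 = 3, so the flip contributes -1; sign now +1
(1779/187): 1779 mod 187 = 96, so (1779/187) = (96/187)
factor out 2^5: 96 = 2^5·3; with 187 mod 8 = 3, (2/187) = -1; sign now -1; continue with (3/187)
flip (3/187) -> (187/3): both odd, 3 mod 4 = 3, 187 mod 4 = 3, so the flip contributes -1; sign now +1
(187/3): 187 mod 3 = 1, so (187/3) = (1/3)
reached (1/3) = 1, so the symbol is +1

1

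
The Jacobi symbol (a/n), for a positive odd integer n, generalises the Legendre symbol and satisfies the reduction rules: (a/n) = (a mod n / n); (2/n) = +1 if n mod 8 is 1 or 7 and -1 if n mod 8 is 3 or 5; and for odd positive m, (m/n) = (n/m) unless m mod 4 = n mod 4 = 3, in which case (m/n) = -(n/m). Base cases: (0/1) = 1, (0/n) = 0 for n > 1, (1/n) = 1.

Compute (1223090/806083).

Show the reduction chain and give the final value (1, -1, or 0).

(1223090/806083): 1223090 mod 806083 = 417007, so (1223090/806083) = (417007/806083)
flip (417007/806083) -> (806083/417007): both odd, 417007 mod 4 = 3, 806083 mod 4 = 3, so the flip contributes -1; sign now -1
(806083/417007): 806083 mod 417007 = 389076, so (806083/417007) = (389076/417007)
factor out 2^2: 389076 = 2^2·97269; with 417007 mod 8 = 7, (2/417007) = +1; sign now -1; continue with (97269/417007)
flip (97269/417007) -> (417007/97269): both odd, 97269 mod 4 = 1, 417007 mod 4 = 3, so the flip contributes +1; sign now -1
(417007/97269): 417007 mod 97269 = 27931, so (417007/97269) = (27931/97269)
flip (27931/97269) -> (97269/27931): both odd, 27931 mod 4 = 3, 97269 mod 4 = 1, so the flip contributes +1; sign now -1
(97269/27931): 97269 mod 27931 = 13476, so (97269/27931) = (13476/27931)
factor out 2^2: 13476 = 2^2·3369; with 27931 mod 8 = 3, (2/27931) = -1; sign now -1; continue with (3369/27931)
flip (3369/27931) -> (27931/3369): both odd, 3369 mod 4 = 1, 27931 mod 4 = 3, so the flip contributes +1; sign now -1
(27931/3369): 27931 mod 3369 = 979, so (27931/3369) = (979/3369)
flip (979/3369) -> (3369/979): both odd, 979 mod 4 = 3, 3369 mod 4 = 1, so the flip contributes +1; sign now -1
(3369/979): 3369 mod 979 = 432, so (3369/979) = (432/979)
factor out 2^4: 432 = 2^4·27; with 979 mod 8 = 3, (2/979) = -1; sign now -1; continue with (27/979)
flip (27/979) -> (979/27): both odd, 27 mod 4 = 3, 979 mod 4 = 3, so the flip contributes -1; sign now +1
(979/27): 979 mod 27 = 7, so (979/27) = (7/27)
flip (7/27) -> (27/7): both odd, 7 mod 4 = 3, 27 mod 4 = 3, so the flip contributes -1; sign now -1
(27/7): 27 mod 7 = 6, so (27/7) = (6/7)
factor out 2^1: 6 = 2^1·3; with 7 mod 8 = 7, (2/7) = +1; sign now -1; continue with (3/7)
flip (3/7) -> (7/3): both odd, 3 mod 4 = 3, 7 mod 4 = 3, so the flip contributes -1; sign now +1
(7/3): 7 mod 3 = 1, so (7/3) = (1/3)
reached (1/3) = 1, so the symbol is +1

1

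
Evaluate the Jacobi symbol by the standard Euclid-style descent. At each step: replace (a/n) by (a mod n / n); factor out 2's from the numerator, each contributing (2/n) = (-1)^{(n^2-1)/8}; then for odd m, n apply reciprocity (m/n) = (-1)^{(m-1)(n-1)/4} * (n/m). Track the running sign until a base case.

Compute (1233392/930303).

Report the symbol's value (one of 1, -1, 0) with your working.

1

(1233392/930303): 1233392 mod 930303 = 303089, so (1233392/930303) = (303089/930303)
flip (303089/930303) -> (930303/303089): both odd, 303089 mod 4 = 1, 930303 mod 4 = 3, so the flip contributes +1; sign now +1
(930303/303089): 930303 mod 303089 = 21036, so (930303/303089) = (21036/303089)
factor out 2^2: 21036 = 2^2·5259; with 303089 mod 8 = 1, (2/303089) = +1; sign now +1; continue with (5259/303089)
flip (5259/303089) -> (303089/5259): both odd, 5259 mod 4 = 3, 303089 mod 4 = 1, so the flip contributes +1; sign now +1
(303089/5259): 303089 mod 5259 = 3326, so (303089/5259) = (3326/5259)
factor out 2^1: 3326 = 2^1·1663; with 5259 mod 8 = 3, (2/5259) = -1; sign now -1; continue with (1663/5259)
flip (1663/5259) -> (5259/1663): both odd, 1663 mod 4 = 3, 5259 mod 4 = 3, so the flip contributes -1; sign now +1
(5259/1663): 5259 mod 1663 = 270, so (5259/1663) = (270/1663)
factor out 2^1: 270 = 2^1·135; with 1663 mod 8 = 7, (2/1663) = +1; sign now +1; continue with (135/1663)
flip (135/1663) -> (1663/135): both odd, 135 mod 4 = 3, 1663 mod 4 = 3, so the flip contributes -1; sign now -1
(1663/135): 1663 mod 135 = 43, so (1663/135) = (43/135)
flip (43/135) -> (135/43): both odd, 43 mod 4 = 3, 135 mod 4 = 3, so the flip contributes -1; sign now +1
(135/43): 135 mod 43 = 6, so (135/43) = (6/43)
factor out 2^1: 6 = 2^1·3; with 43 mod 8 = 3, (2/43) = -1; sign now -1; continue with (3/43)
flip (3/43) -> (43/3): both odd, 3 mod 4 = 3, 43 mod 4 = 3, so the flip contributes -1; sign now +1
(43/3): 43 mod 3 = 1, so (43/3) = (1/3)
reached (1/3) = 1, so the symbol is +1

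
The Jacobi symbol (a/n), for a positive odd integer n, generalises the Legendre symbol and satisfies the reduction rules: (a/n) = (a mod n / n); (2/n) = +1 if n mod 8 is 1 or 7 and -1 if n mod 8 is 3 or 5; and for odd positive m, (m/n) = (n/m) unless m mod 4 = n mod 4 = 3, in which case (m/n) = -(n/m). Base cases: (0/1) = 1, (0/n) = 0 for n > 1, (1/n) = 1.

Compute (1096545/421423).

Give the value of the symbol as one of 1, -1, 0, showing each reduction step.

(1096545/421423) = (253699/421423)   [reduce mod 421423]
reciprocity: (253699/421423) = -1·(421423/253699) since 253699 mod 4 = 3, 421423 mod 4 = 3; sign now -1
(421423/253699) = (167724/253699)   [reduce mod 253699]
167724 = 2^2·41931; (2/253699) = -1 since 253699 mod 8 = 3, so (167724/253699) = (-1)^2·(41931/253699); sign now -1
reciprocity: (41931/253699) = -1·(253699/41931) since 41931 mod 4 = 3, 253699 mod 4 = 3; sign now +1
(253699/41931) = (2113/41931)   [reduce mod 41931]
reciprocity: (2113/41931) = +1·(41931/2113) since 2113 mod 4 = 1, 41931 mod 4 = 3; sign now +1
(41931/2113) = (1784/2113)   [reduce mod 2113]
1784 = 2^3·223; (2/2113) = +1 since 2113 mod 8 = 1, so (1784/2113) = (+1)^3·(223/2113); sign now +1
reciprocity: (223/2113) = +1·(2113/223) since 223 mod 4 = 3, 2113 mod 4 = 1; sign now +1
(2113/223) = (106/223)   [reduce mod 223]
106 = 2^1·53; (2/223) = +1 since 223 mod 8 = 7, so (106/223) = (+1)^1·(53/223); sign now +1
reciprocity: (53/223) = +1·(223/53) since 53 mod 4 = 1, 223 mod 4 = 3; sign now +1
(223/53) = (11/53)   [reduce mod 53]
reciprocity: (11/53) = +1·(53/11) since 11 mod 4 = 3, 53 mod 4 = 1; sign now +1
(53/11) = (9/11)   [reduce mod 11]
reciprocity: (9/11) = +1·(11/9) since 9 mod 4 = 1, 11 mod 4 = 3; sign now +1
(11/9) = (2/9)   [reduce mod 9]
2 = 2^1·1; (2/9) = +1 since 9 mod 8 = 1, so (2/9) = (+1)^1·(1/9); sign now +1
(1/9) = 1; final value = sign = +1

1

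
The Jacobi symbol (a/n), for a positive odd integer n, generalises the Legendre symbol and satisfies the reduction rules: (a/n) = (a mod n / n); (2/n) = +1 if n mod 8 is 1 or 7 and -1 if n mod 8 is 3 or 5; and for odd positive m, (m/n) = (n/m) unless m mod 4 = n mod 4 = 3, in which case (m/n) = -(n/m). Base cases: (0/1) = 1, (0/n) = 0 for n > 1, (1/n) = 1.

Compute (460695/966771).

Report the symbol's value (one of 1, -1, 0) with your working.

0

flip (460695/966771) -> (966771/460695): both odd, 460695 mod 4 = 3, 966771 mod 4 = 3, so the flip contributes -1; sign now -1
(966771/460695): 966771 mod 460695 = 45381, so (966771/460695) = (45381/460695)
flip (45381/460695) -> (460695/45381): both odd, 45381 mod 4 = 1, 460695 mod 4 = 3, so the flip contributes +1; sign now -1
(460695/45381): 460695 mod 45381 = 6885, so (460695/45381) = (6885/45381)
flip (6885/45381) -> (45381/6885): both odd, 6885 mod 4 = 1, 45381 mod 4 = 1, so the flip contributes +1; sign now -1
(45381/6885): 45381 mod 6885 = 4071, so (45381/6885) = (4071/6885)
flip (4071/6885) -> (6885/4071): both odd, 4071 mod 4 = 3, 6885 mod 4 = 1, so the flip contributes +1; sign now -1
(6885/4071): 6885 mod 4071 = 2814, so (6885/4071) = (2814/4071)
factor out 2^1: 2814 = 2^1·1407; with 4071 mod 8 = 7, (2/4071) = +1; sign now -1; continue with (1407/4071)
flip (1407/4071) -> (4071/1407): both odd, 1407 mod 4 = 3, 4071 mod 4 = 3, so the flip contributes -1; sign now +1
(4071/1407): 4071 mod 1407 = 1257, so (4071/1407) = (1257/1407)
flip (1257/1407) -> (1407/1257): both odd, 1257 mod 4 = 1, 1407 mod 4 = 3, so the flip contributes +1; sign now +1
(1407/1257): 1407 mod 1257 = 150, so (1407/1257) = (150/1257)
factor out 2^1: 150 = 2^1·75; with 1257 mod 8 = 1, (2/1257) = +1; sign now +1; continue with (75/1257)
flip (75/1257) -> (1257/75): both odd, 75 mod 4 = 3, 1257 mod 4 = 1, so the flip contributes +1; sign now +1
(1257/75): 1257 mod 75 = 57, so (1257/75) = (57/75)
flip (57/75) -> (75/57): both odd, 57 mod 4 = 1, 75 mod 4 = 3, so the flip contributes +1; sign now +1
(75/57): 75 mod 57 = 18, so (75/57) = (18/57)
factor out 2^1: 18 = 2^1·9; with 57 mod 8 = 1, (2/57) = +1; sign now +1; continue with (9/57)
flip (9/57) -> (57/9): both odd, 9 mod 4 = 1, 57 mod 4 = 1, so the flip contributes +1; sign now +1
(57/9): 57 mod 9 = 3, so (57/9) = (3/9)
flip (3/9) -> (9/3): both odd, 3 mod 4 = 3, 9 mod 4 = 1, so the flip contributes +1; sign now +1
(9/3): 9 mod 3 = 0, so (9/3) = (0/3)
reached (0/3); gcd(a, n) > 1, so (0/3) = 0 and the symbol is 0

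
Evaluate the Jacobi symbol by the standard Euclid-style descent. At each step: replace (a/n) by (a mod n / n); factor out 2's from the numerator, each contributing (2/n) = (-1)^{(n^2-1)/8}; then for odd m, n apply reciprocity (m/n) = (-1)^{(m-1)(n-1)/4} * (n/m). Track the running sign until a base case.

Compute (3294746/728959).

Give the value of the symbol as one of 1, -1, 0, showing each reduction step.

(3294746/728959) = (378910/728959)   [reduce mod 728959]
378910 = 2^1·189455; (2/728959) = +1 since 728959 mod 8 = 7, so (378910/728959) = (+1)^1·(189455/728959); sign now +1
reciprocity: (189455/728959) = -1·(728959/189455) since 189455 mod 4 = 3, 728959 mod 4 = 3; sign now -1
(728959/189455) = (160594/189455)   [reduce mod 189455]
160594 = 2^1·80297; (2/189455) = +1 since 189455 mod 8 = 7, so (160594/189455) = (+1)^1·(80297/189455); sign now -1
reciprocity: (80297/189455) = +1·(189455/80297) since 80297 mod 4 = 1, 189455 mod 4 = 3; sign now -1
(189455/80297) = (28861/80297)   [reduce mod 80297]
reciprocity: (28861/80297) = +1·(80297/28861) since 28861 mod 4 = 1, 80297 mod 4 = 1; sign now -1
(80297/28861) = (22575/28861)   [reduce mod 28861]
reciprocity: (22575/28861) = +1·(28861/22575) since 22575 mod 4 = 3, 28861 mod 4 = 1; sign now -1
(28861/22575) = (6286/22575)   [reduce mod 22575]
6286 = 2^1·3143; (2/22575) = +1 since 22575 mod 8 = 7, so (6286/22575) = (+1)^1·(3143/22575); sign now -1
reciprocity: (3143/22575) = -1·(22575/3143) since 3143 mod 4 = 3, 22575 mod 4 = 3; sign now +1
(22575/3143) = (574/3143)   [reduce mod 3143]
574 = 2^1·287; (2/3143) = +1 since 3143 mod 8 = 7, so (574/3143) = (+1)^1·(287/3143); sign now +1
reciprocity: (287/3143) = -1·(3143/287) since 287 mod 4 = 3, 3143 mod 4 = 3; sign now -1
(3143/287) = (273/287)   [reduce mod 287]
reciprocity: (273/287) = +1·(287/273) since 273 mod 4 = 1, 287 mod 4 = 3; sign now -1
(287/273) = (14/273)   [reduce mod 273]
14 = 2^1·7; (2/273) = +1 since 273 mod 8 = 1, so (14/273) = (+1)^1·(7/273); sign now -1
reciprocity: (7/273) = +1·(273/7) since 7 mod 4 = 3, 273 mod 4 = 1; sign now -1
(273/7) = (0/7)   [reduce mod 7]
(0/7) = 0   [gcd(a, n) > 1]; final value = 0

0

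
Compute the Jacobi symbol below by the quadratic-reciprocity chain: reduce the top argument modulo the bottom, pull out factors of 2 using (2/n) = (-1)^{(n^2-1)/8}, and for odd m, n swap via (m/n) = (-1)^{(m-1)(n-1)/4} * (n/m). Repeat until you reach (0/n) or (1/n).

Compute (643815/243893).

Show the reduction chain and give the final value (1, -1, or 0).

-1

(643815/243893) = (156029/243893)   [reduce mod 243893]
reciprocity: (156029/243893) = +1·(243893/156029) since 156029 mod 4 = 1, 243893 mod 4 = 1; sign now +1
(243893/156029) = (87864/156029)   [reduce mod 156029]
87864 = 2^3·10983; (2/156029) = -1 since 156029 mod 8 = 5, so (87864/156029) = (-1)^3·(10983/156029); sign now -1
reciprocity: (10983/156029) = +1·(156029/10983) since 10983 mod 4 = 3, 156029 mod 4 = 1; sign now -1
(156029/10983) = (2267/10983)   [reduce mod 10983]
reciprocity: (2267/10983) = -1·(10983/2267) since 2267 mod 4 = 3, 10983 mod 4 = 3; sign now +1
(10983/2267) = (1915/2267)   [reduce mod 2267]
reciprocity: (1915/2267) = -1·(2267/1915) since 1915 mod 4 = 3, 2267 mod 4 = 3; sign now -1
(2267/1915) = (352/1915)   [reduce mod 1915]
352 = 2^5·11; (2/1915) = -1 since 1915 mod 8 = 3, so (352/1915) = (-1)^5·(11/1915); sign now +1
reciprocity: (11/1915) = -1·(1915/11) since 11 mod 4 = 3, 1915 mod 4 = 3; sign now -1
(1915/11) = (1/11)   [reduce mod 11]
(1/11) = 1; final value = sign = -1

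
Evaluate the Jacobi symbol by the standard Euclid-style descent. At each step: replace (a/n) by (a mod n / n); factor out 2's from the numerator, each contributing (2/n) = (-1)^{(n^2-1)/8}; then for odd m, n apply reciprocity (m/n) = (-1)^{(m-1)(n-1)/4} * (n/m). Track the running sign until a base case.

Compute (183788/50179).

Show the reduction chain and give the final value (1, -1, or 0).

1

(183788/50179) = (33251/50179)   [reduce mod 50179]
reciprocity: (33251/50179) = -1·(50179/33251) since 33251 mod 4 = 3, 50179 mod 4 = 3; sign now -1
(50179/33251) = (16928/33251)   [reduce mod 33251]
16928 = 2^5·529; (2/33251) = -1 since 33251 mod 8 = 3, so (16928/33251) = (-1)^5·(529/33251); sign now +1
reciprocity: (529/33251) = +1·(33251/529) since 529 mod 4 = 1, 33251 mod 4 = 3; sign now +1
(33251/529) = (453/529)   [reduce mod 529]
reciprocity: (453/529) = +1·(529/453) since 453 mod 4 = 1, 529 mod 4 = 1; sign now +1
(529/453) = (76/453)   [reduce mod 453]
76 = 2^2·19; (2/453) = -1 since 453 mod 8 = 5, so (76/453) = (-1)^2·(19/453); sign now +1
reciprocity: (19/453) = +1·(453/19) since 19 mod 4 = 3, 453 mod 4 = 1; sign now +1
(453/19) = (16/19)   [reduce mod 19]
16 = 2^4·1; (2/19) = -1 since 19 mod 8 = 3, so (16/19) = (-1)^4·(1/19); sign now +1
(1/19) = 1; final value = sign = +1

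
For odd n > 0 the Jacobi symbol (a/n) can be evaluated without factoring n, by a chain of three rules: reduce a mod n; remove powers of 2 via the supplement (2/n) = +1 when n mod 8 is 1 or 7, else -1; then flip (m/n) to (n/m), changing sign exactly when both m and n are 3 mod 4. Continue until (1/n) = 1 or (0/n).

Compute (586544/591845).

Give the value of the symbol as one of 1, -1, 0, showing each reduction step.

1

factor out 2^4: 586544 = 2^4·36659; with 591845 mod 8 = 5, (2/591845) = -1; sign now +1; continue with (36659/591845)
flip (36659/591845) -> (591845/36659): both odd, 36659 mod 4 = 3, 591845 mod 4 = 1, so the flip contributes +1; sign now +1
(591845/36659): 591845 mod 36659 = 5301, so (591845/36659) = (5301/36659)
flip (5301/36659) -> (36659/5301): both odd, 5301 mod 4 = 1, 36659 mod 4 = 3, so the flip contributes +1; sign now +1
(36659/5301): 36659 mod 5301 = 4853, so (36659/5301) = (4853/5301)
flip (4853/5301) -> (5301/4853): both odd, 4853 mod 4 = 1, 5301 mod 4 = 1, so the flip contributes +1; sign now +1
(5301/4853): 5301 mod 4853 = 448, so (5301/4853) = (448/4853)
factor out 2^6: 448 = 2^6·7; with 4853 mod 8 = 5, (2/4853) = -1; sign now +1; continue with (7/4853)
flip (7/4853) -> (4853/7): both odd, 7 mod 4 = 3, 4853 mod 4 = 1, so the flip contributes +1; sign now +1
(4853/7): 4853 mod 7 = 2, so (4853/7) = (2/7)
factor out 2^1: 2 = 2^1·1; with 7 mod 8 = 7, (2/7) = +1; sign now +1; continue with (1/7)
reached (1/7) = 1, so the symbol is +1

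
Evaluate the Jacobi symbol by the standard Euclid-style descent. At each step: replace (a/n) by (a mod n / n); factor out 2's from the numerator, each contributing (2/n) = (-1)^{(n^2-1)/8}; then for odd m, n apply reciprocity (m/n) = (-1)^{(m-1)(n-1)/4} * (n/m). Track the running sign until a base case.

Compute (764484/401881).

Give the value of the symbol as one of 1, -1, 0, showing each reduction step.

(764484/401881): 764484 mod 401881 = 362603, so (764484/401881) = (362603/401881)
flip (362603/401881) -> (401881/362603): both odd, 362603 mod 4 = 3, 401881 mod 4 = 1, so the flip contributes +1; sign now +1
(401881/362603): 401881 mod 362603 = 39278, so (401881/362603) = (39278/362603)
factor out 2^1: 39278 = 2^1·19639; with 362603 mod 8 = 3, (2/362603) = -1; sign now -1; continue with (19639/362603)
flip (19639/362603) -> (362603/19639): both odd, 19639 mod 4 = 3, 362603 mod 4 = 3, so the flip contributes -1; sign now +1
(362603/19639): 362603 mod 19639 = 9101, so (362603/19639) = (9101/19639)
flip (9101/19639) -> (19639/9101): both odd, 9101 mod 4 = 1, 19639 mod 4 = 3, so the flip contributes +1; sign now +1
(19639/9101): 19639 mod 9101 = 1437, so (19639/9101) = (1437/9101)
flip (1437/9101) -> (9101/1437): both odd, 1437 mod 4 = 1, 9101 mod 4 = 1, so the flip contributes +1; sign now +1
(9101/1437): 9101 mod 1437 = 479, so (9101/1437) = (479/1437)
flip (479/1437) -> (1437/479): both odd, 479 mod 4 = 3, 1437 mod 4 = 1, so the flip contributes +1; sign now +1
(1437/479): 1437 mod 479 = 0, so (1437/479) = (0/479)
reached (0/479); gcd(a, n) > 1, so (0/479) = 0 and the symbol is 0

0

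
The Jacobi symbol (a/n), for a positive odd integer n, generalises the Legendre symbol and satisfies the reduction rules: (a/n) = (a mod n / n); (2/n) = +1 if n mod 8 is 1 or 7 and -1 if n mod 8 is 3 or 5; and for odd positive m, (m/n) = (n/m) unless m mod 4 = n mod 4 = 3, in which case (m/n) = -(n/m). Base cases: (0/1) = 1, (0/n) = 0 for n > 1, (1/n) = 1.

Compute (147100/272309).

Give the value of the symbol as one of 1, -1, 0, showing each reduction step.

1

147100 = 2^2·36775; (2/272309) = -1 since 272309 mod 8 = 5, so (147100/272309) = (-1)^2·(36775/272309); sign now +1
reciprocity: (36775/272309) = +1·(272309/36775) since 36775 mod 4 = 3, 272309 mod 4 = 1; sign now +1
(272309/36775) = (14884/36775)   [reduce mod 36775]
14884 = 2^2·3721; (2/36775) = +1 since 36775 mod 8 = 7, so (14884/36775) = (+1)^2·(3721/36775); sign now +1
reciprocity: (3721/36775) = +1·(36775/3721) since 3721 mod 4 = 1, 36775 mod 4 = 3; sign now +1
(36775/3721) = (3286/3721)   [reduce mod 3721]
3286 = 2^1·1643; (2/3721) = +1 since 3721 mod 8 = 1, so (3286/3721) = (+1)^1·(1643/3721); sign now +1
reciprocity: (1643/3721) = +1·(3721/1643) since 1643 mod 4 = 3, 3721 mod 4 = 1; sign now +1
(3721/1643) = (435/1643)   [reduce mod 1643]
reciprocity: (435/1643) = -1·(1643/435) since 435 mod 4 = 3, 1643 mod 4 = 3; sign now -1
(1643/435) = (338/435)   [reduce mod 435]
338 = 2^1·169; (2/435) = -1 since 435 mod 8 = 3, so (338/435) = (-1)^1·(169/435); sign now +1
reciprocity: (169/435) = +1·(435/169) since 169 mod 4 = 1, 435 mod 4 = 3; sign now +1
(435/169) = (97/169)   [reduce mod 169]
reciprocity: (97/169) = +1·(169/97) since 97 mod 4 = 1, 169 mod 4 = 1; sign now +1
(169/97) = (72/97)   [reduce mod 97]
72 = 2^3·9; (2/97) = +1 since 97 mod 8 = 1, so (72/97) = (+1)^3·(9/97); sign now +1
reciprocity: (9/97) = +1·(97/9) since 9 mod 4 = 1, 97 mod 4 = 1; sign now +1
(97/9) = (7/9)   [reduce mod 9]
reciprocity: (7/9) = +1·(9/7) since 7 mod 4 = 3, 9 mod 4 = 1; sign now +1
(9/7) = (2/7)   [reduce mod 7]
2 = 2^1·1; (2/7) = +1 since 7 mod 8 = 7, so (2/7) = (+1)^1·(1/7); sign now +1
(1/7) = 1; final value = sign = +1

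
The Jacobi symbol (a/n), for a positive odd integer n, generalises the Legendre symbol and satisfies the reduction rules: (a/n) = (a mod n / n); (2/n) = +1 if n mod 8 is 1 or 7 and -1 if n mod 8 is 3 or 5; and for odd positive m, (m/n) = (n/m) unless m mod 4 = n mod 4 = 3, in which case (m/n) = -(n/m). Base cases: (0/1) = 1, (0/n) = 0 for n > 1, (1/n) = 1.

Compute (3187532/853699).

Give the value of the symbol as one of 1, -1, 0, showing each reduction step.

-1

(3187532/853699) = (626435/853699)   [reduce mod 853699]
reciprocity: (626435/853699) = -1·(853699/626435) since 626435 mod 4 = 3, 853699 mod 4 = 3; sign now -1
(853699/626435) = (227264/626435)   [reduce mod 626435]
227264 = 2^6·3551; (2/626435) = -1 since 626435 mod 8 = 3, so (227264/626435) = (-1)^6·(3551/626435); sign now -1
reciprocity: (3551/626435) = -1·(626435/3551) since 3551 mod 4 = 3, 626435 mod 4 = 3; sign now +1
(626435/3551) = (1459/3551)   [reduce mod 3551]
reciprocity: (1459/3551) = -1·(3551/1459) since 1459 mod 4 = 3, 3551 mod 4 = 3; sign now -1
(3551/1459) = (633/1459)   [reduce mod 1459]
reciprocity: (633/1459) = +1·(1459/633) since 633 mod 4 = 1, 1459 mod 4 = 3; sign now -1
(1459/633) = (193/633)   [reduce mod 633]
reciprocity: (193/633) = +1·(633/193) since 193 mod 4 = 1, 633 mod 4 = 1; sign now -1
(633/193) = (54/193)   [reduce mod 193]
54 = 2^1·27; (2/193) = +1 since 193 mod 8 = 1, so (54/193) = (+1)^1·(27/193); sign now -1
reciprocity: (27/193) = +1·(193/27) since 27 mod 4 = 3, 193 mod 4 = 1; sign now -1
(193/27) = (4/27)   [reduce mod 27]
4 = 2^2·1; (2/27) = -1 since 27 mod 8 = 3, so (4/27) = (-1)^2·(1/27); sign now -1
(1/27) = 1; final value = sign = -1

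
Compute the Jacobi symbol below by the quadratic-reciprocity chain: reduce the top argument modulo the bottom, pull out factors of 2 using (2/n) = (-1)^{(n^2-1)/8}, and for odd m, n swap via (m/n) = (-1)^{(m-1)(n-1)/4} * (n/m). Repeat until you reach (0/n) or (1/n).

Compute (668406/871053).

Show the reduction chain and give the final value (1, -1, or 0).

0

factor out 2^1: 668406 = 2^1·334203; with 871053 mod 8 = 5, (2/871053) = -1; sign now -1; continue with (334203/871053)
flip (334203/871053) -> (871053/334203): both odd, 334203 mod 4 = 3, 871053 mod 4 = 1, so the flip contributes +1; sign now -1
(871053/334203): 871053 mod 334203 = 202647, so (871053/334203) = (202647/334203)
flip (202647/334203) -> (334203/202647): both odd, 202647 mod 4 = 3, 334203 mod 4 = 3, so the flip contributes -1; sign now +1
(334203/202647): 334203 mod 202647 = 131556, so (334203/202647) = (131556/202647)
factor out 2^2: 131556 = 2^2·32889; with 202647 mod 8 = 7, (2/202647) = +1; sign now +1; continue with (32889/202647)
flip (32889/202647) -> (202647/32889): both odd, 32889 mod 4 = 1, 202647 mod 4 = 3, so the flip contributes +1; sign now +1
(202647/32889): 202647 mod 32889 = 5313, so (202647/32889) = (5313/32889)
flip (5313/32889) -> (32889/5313): both odd, 5313 mod 4 = 1, 32889 mod 4 = 1, so the flip contributes +1; sign now +1
(32889/5313): 32889 mod 5313 = 1011, so (32889/5313) = (1011/5313)
flip (1011/5313) -> (5313/1011): both odd, 1011 mod 4 = 3, 5313 mod 4 = 1, so the flip contributes +1; sign now +1
(5313/1011): 5313 mod 1011 = 258, so (5313/1011) = (258/1011)
factor out 2^1: 258 = 2^1·129; with 1011 mod 8 = 3, (2/1011) = -1; sign now -1; continue with (129/1011)
flip (129/1011) -> (1011/129): both odd, 129 mod 4 = 1, 1011 mod 4 = 3, so the flip contributes +1; sign now -1
(1011/129): 1011 mod 129 = 108, so (1011/129) = (108/129)
factor out 2^2: 108 = 2^2·27; with 129 mod 8 = 1, (2/129) = +1; sign now -1; continue with (27/129)
flip (27/129) -> (129/27): both odd, 27 mod 4 = 3, 129 mod 4 = 1, so the flip contributes +1; sign now -1
(129/27): 129 mod 27 = 21, so (129/27) = (21/27)
flip (21/27) -> (27/21): both odd, 21 mod 4 = 1, 27 mod 4 = 3, so the flip contributes +1; sign now -1
(27/21): 27 mod 21 = 6, so (27/21) = (6/21)
factor out 2^1: 6 = 2^1·3; with 21 mod 8 = 5, (2/21) = -1; sign now +1; continue with (3/21)
flip (3/21) -> (21/3): both odd, 3 mod 4 = 3, 21 mod 4 = 1, so the flip contributes +1; sign now +1
(21/3): 21 mod 3 = 0, so (21/3) = (0/3)
reached (0/3); gcd(a, n) > 1, so (0/3) = 0 and the symbol is 0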